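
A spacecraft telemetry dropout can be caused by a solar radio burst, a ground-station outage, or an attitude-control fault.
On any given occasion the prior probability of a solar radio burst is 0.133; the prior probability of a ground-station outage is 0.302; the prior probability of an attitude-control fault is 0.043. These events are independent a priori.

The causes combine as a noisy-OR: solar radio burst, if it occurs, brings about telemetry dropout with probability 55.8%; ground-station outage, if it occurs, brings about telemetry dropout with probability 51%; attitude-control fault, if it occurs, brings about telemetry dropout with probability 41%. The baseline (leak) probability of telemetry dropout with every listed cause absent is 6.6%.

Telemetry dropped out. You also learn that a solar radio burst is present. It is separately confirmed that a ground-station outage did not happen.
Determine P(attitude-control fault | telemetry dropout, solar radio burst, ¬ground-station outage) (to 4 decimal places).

P(attitude-control fault | telemetry dropout, solar radio burst, ¬ground-station outage) ≈ 0.0547

Under noisy-OR, P(telemetry dropout | causes) = 1 − (1−0.066)·∏(1−qᵢ) over the active causes.
Numerator (weight on configurations with attitude-control fault): 0.756431*0.043 = 0.032527
Normalizer over all consistent configurations: 0.587172*0.957 + 0.756431*0.043 = 0.594451
P(attitude-control fault | telemetry dropout, solar radio burst, ¬ground-station outage) = 0.032527/0.594451 ≈ 0.0547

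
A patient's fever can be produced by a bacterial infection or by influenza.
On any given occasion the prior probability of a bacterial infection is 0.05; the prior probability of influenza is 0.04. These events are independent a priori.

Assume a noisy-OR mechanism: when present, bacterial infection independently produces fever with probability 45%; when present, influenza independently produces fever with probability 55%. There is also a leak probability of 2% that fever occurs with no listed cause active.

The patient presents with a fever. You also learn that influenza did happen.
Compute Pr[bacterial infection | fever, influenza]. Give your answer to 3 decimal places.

Pr[bacterial infection | fever, influenza] ≈ 0.067

Under noisy-OR, P(fever | causes) = 1 − (1−0.02)·∏(1−qᵢ) over the active causes.
P(fever | influenza) = 0.559·0.95 + 0.75745·0.05 = 0.531050 + 0.037873 = 0.568923
The bacterial infection-present share is 0.75745·0.05 = 0.037873.
Hence the posterior is 0.037873/0.568923 ≈ 0.067.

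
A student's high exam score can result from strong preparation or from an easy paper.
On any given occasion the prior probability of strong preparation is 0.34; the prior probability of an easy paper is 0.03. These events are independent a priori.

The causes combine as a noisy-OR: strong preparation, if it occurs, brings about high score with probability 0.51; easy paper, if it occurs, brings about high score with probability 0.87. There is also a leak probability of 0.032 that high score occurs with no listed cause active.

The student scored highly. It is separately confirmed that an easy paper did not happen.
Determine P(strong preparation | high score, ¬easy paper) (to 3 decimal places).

Under noisy-OR, P(high score | causes) = 1 − (1−0.032)·∏(1−qᵢ) over the active causes.
Sum P(high score|·) weighted by the priors over both values of strong preparation:
  P(high score | ¬easy paper) = 0.032·0.66 + 0.52568·0.34
        = 0.021120 + 0.178731 = 0.199851
Configurations with strong preparation contribute 0.178731, so
  P(strong preparation | high score, ¬easy paper) = 0.178731 / 0.199851 ≈ 0.894

P(strong preparation | high score, ¬easy paper) ≈ 0.894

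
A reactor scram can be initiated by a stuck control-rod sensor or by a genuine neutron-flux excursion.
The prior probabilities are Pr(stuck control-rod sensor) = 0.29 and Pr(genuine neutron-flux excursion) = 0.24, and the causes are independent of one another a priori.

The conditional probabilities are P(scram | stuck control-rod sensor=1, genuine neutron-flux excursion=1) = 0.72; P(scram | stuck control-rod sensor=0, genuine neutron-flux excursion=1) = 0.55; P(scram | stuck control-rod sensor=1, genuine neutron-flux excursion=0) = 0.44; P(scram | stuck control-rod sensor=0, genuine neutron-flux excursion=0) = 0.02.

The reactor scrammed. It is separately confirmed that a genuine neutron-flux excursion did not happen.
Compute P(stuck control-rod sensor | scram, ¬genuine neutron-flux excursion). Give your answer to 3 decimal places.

Weight on stuck control-rod sensor=true, given the evidence: 0.44*0.29 = 0.127600
The normalizing constant is 0.02*0.71 + 0.44*0.29 = 0.141800
Posterior = 0.127600 / 0.141800 ≈ 0.900

P(stuck control-rod sensor | scram, ¬genuine neutron-flux excursion) ≈ 0.900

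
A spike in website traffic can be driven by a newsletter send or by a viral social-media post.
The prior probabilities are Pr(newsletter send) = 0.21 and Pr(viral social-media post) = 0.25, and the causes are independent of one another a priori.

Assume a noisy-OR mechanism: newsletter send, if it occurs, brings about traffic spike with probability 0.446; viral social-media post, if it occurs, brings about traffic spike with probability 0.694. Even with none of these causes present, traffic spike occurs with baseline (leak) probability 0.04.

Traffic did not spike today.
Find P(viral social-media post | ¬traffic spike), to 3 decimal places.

Under noisy-OR, P(traffic spike | causes) = 1 − (1−0.04)·∏(1−qᵢ) over the active causes.
P(¬traffic spike) = 0.96·0.79·0.75 + 0.29376·0.79·0.25 + 0.53184·0.21·0.75 + 0.162743·0.21·0.25 = 0.568800 + 0.058018 + 0.083765 + 0.008544 = 0.719127
Of this, 0.066562 comes from 0.058018 + 0.008544 (the viral social-media post=true cases).
Hence the posterior is 0.066562/0.719127 ≈ 0.093.

P(viral social-media post | ¬traffic spike) ≈ 0.093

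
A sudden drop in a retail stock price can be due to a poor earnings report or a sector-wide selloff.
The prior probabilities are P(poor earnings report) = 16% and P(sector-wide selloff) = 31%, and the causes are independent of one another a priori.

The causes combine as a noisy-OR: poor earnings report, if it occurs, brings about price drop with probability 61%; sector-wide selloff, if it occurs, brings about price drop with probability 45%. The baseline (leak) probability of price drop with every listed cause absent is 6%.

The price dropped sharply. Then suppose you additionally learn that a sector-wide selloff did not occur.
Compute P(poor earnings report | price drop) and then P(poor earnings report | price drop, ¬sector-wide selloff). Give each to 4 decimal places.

P(poor earnings report | price drop) ≈ 0.4055; P(poor earnings report | price drop, ¬sector-wide selloff) ≈ 0.6679

Under noisy-OR, P(price drop | causes) = 1 − (1−0.06)·∏(1−qᵢ) over the active causes.
P(price drop) = 0.06*0.84*0.69 + 0.483*0.84*0.31 + 0.6334*0.16*0.69 + 0.79837*0.16*0.31 = 0.034776 + 0.125773 + 0.069927 + 0.039599 = 0.270075
The poor earnings report-present share is 0.069927 + 0.039599 = 0.109526.
So P(poor earnings report | price drop) = 0.109526/0.270075 ≈ 0.4055.

Now also conditioning on sector-wide selloff≠true:
By total probability over both values of poor earnings report:
  P(price drop | ¬sector-wide selloff) = 0.06×0.84 + 0.6334×0.16
        = 0.050400 + 0.101344 = 0.151744
The terms with poor earnings report present sum to 0.101344, so
  P(poor earnings report | price drop, ¬sector-wide selloff) = 0.101344 / 0.151744 ≈ 0.6679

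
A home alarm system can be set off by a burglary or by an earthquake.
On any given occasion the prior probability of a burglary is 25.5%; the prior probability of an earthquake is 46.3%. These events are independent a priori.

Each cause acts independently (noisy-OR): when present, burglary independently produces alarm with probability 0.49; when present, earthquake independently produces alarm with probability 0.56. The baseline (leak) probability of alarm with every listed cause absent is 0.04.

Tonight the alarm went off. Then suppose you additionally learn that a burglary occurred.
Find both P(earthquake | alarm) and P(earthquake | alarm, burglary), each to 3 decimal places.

P(earthquake | alarm) ≈ 0.773; P(earthquake | alarm, burglary) ≈ 0.570

Under noisy-OR, P(alarm | causes) = 1 − (1−0.04)·∏(1−qᵢ) over the active causes.
By total probability over the 4 (burglary, earthquake) configurations:
  P(alarm) = 0.04×0.745×0.537 + 0.5776×0.745×0.463 + 0.5104×0.255×0.537 + 0.784576×0.255×0.463
        = 0.016003 + 0.199234 + 0.069892 + 0.092631 = 0.377760
Keeping only the earthquake-present terms gives 0.291865, so
  P(earthquake | alarm) = 0.291865 / 0.377760 ≈ 0.773

Now condition on the additional information:
Enumerate both values of earthquake and weight by the priors:
  P(alarm | burglary) = 0.5104*0.537 + 0.784576*0.463
        = 0.274085 + 0.363259 = 0.637344
Configurations with earthquake contribute 0.363259, so
  P(earthquake | alarm, burglary) = 0.363259 / 0.637344 ≈ 0.570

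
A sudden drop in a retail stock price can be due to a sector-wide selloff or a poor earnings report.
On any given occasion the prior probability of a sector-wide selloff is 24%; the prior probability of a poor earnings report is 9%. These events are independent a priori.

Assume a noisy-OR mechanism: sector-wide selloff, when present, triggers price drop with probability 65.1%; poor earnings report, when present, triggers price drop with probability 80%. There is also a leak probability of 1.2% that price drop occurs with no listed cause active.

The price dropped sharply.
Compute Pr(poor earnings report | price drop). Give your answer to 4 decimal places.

Under noisy-OR, P(price drop | causes) = 1 − (1−0.012)·∏(1−qᵢ) over the active causes.
P(price drop) = 0.012*0.76*0.91 + 0.8024*0.76*0.09 + 0.655188*0.24*0.91 + 0.931038*0.24*0.09 = 0.008299 + 0.054884 + 0.143093 + 0.020110 = 0.226386
Restricting to configurations with poor earnings report present: 0.054884 + 0.020110 = 0.074994.
So P(poor earnings report | price drop) = 0.074994/0.226386 ≈ 0.3313.

Pr(poor earnings report | price drop) ≈ 0.3313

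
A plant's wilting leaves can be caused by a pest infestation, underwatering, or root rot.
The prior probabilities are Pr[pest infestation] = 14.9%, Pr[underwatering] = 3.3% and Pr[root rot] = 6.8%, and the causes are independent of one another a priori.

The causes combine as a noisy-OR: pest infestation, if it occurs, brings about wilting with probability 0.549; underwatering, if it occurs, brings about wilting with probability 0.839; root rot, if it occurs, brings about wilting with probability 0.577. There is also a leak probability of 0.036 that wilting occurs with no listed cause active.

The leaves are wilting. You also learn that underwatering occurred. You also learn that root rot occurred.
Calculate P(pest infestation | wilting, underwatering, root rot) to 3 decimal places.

P(pest infestation | wilting, underwatering, root rot) ≈ 0.154

Under noisy-OR, P(wilting | causes) = 1 − (1−0.036)·∏(1−qᵢ) over the active causes.
P(wilting | underwatering, root rot) = 0.934349×0.851 + 0.970391×0.149 = 0.795131 + 0.144588 = 0.939719
Restricting to configurations with pest infestation present: 0.970391×0.149 = 0.144588.
Hence the posterior is 0.144588/0.939719 ≈ 0.154.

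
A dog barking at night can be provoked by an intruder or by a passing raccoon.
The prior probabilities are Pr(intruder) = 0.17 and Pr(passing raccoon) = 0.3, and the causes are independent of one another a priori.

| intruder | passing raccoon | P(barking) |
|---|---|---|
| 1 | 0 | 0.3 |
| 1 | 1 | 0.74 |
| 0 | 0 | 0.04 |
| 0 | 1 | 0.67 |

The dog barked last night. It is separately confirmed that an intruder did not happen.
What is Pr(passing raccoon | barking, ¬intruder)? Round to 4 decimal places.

Enumerate both values of passing raccoon and weight by the priors:
  P(barking | ¬intruder) = 0.04·0.7 + 0.67·0.3
        = 0.028000 + 0.201000 = 0.229000
Configurations with passing raccoon contribute 0.201000, so
  P(passing raccoon | barking, ¬intruder) = 0.201000 / 0.229000 ≈ 0.8777

Pr(passing raccoon | barking, ¬intruder) ≈ 0.8777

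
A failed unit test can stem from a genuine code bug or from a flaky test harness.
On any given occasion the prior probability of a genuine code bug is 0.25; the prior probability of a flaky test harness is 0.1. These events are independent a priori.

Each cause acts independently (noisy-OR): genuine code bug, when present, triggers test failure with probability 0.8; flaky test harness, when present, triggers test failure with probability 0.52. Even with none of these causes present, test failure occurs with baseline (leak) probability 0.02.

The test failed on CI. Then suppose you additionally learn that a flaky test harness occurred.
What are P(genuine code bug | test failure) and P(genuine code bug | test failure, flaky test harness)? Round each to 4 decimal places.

Under noisy-OR, P(test failure | causes) = 1 − (1−0.02)·∏(1−qᵢ) over the active causes.
By total probability over the 4 (genuine code bug, flaky test harness) configurations:
  P(test failure) = 0.02×0.75×0.9 + 0.5296×0.75×0.1 + 0.804×0.25×0.9 + 0.90592×0.25×0.1
        = 0.013500 + 0.039720 + 0.180900 + 0.022648 = 0.256768
Keeping only the genuine code bug-present terms gives 0.203548, so
  P(genuine code bug | test failure) = 0.203548 / 0.256768 ≈ 0.7927

With the extra evidence:
Numerator (weight on configurations with genuine code bug): 0.90592*0.25 = 0.226480
Normalizer over all consistent configurations: 0.5296*0.75 + 0.90592*0.25 = 0.623680
P(genuine code bug | test failure, flaky test harness) = 0.226480/0.623680 ≈ 0.3631
Conditioning on flaky test harness lowers the posterior on genuine code bug: the classic explaining-away effect in a common-effect structure.

P(genuine code bug | test failure) ≈ 0.7927; P(genuine code bug | test failure, flaky test harness) ≈ 0.3631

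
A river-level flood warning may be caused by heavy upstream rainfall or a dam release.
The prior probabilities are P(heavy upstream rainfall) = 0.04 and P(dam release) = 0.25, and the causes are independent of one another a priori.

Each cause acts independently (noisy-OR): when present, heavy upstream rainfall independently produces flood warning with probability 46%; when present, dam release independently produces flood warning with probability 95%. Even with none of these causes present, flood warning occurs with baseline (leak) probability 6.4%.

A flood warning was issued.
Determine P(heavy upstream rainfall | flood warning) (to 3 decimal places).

P(heavy upstream rainfall | flood warning) ≈ 0.082

Under noisy-OR, P(flood warning | causes) = 1 − (1−0.064)·∏(1−qᵢ) over the active causes.
Enumerate the 4 (heavy upstream rainfall, dam release) configurations and weight by the priors:
  P(flood warning) = 0.064·0.96·0.75 + 0.9532·0.96·0.25 + 0.49456·0.04·0.75 + 0.974728·0.04·0.25
        = 0.046080 + 0.228768 + 0.014837 + 0.009747 = 0.299432
Keeping only the heavy upstream rainfall-present terms gives 0.024584, so
  P(heavy upstream rainfall | flood warning) = 0.024584 / 0.299432 ≈ 0.082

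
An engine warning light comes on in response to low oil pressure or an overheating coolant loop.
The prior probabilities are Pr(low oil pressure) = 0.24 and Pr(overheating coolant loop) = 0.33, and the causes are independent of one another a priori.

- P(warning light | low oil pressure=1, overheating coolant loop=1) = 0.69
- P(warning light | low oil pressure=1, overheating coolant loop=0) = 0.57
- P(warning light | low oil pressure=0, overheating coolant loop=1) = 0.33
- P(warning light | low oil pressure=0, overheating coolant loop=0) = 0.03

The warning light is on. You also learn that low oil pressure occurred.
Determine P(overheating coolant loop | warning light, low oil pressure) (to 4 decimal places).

By total probability over both values of overheating coolant loop:
  P(warning light | low oil pressure) = 0.57*0.67 + 0.69*0.33
        = 0.381900 + 0.227700 = 0.609600
The terms with overheating coolant loop present sum to 0.227700, so
  P(overheating coolant loop | warning light, low oil pressure) = 0.227700 / 0.609600 ≈ 0.3735

P(overheating coolant loop | warning light, low oil pressure) ≈ 0.3735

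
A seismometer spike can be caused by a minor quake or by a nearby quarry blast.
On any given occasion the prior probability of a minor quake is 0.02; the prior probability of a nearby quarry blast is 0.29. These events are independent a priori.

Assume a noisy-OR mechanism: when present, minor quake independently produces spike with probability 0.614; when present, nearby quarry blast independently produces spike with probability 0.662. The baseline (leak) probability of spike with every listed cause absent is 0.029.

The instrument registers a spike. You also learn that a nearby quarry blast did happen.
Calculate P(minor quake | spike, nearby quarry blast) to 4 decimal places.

P(minor quake | spike, nearby quarry blast) ≈ 0.0258

Under noisy-OR, P(spike | causes) = 1 − (1−0.029)·∏(1−qᵢ) over the active causes.
For the numerator, keep only minor quake=true terms: 0.873316*0.02 = 0.017466
The normalizing constant is 0.671802*0.98 + 0.873316*0.02 = 0.675832
P(minor quake | spike, nearby quarry blast) = 0.017466/0.675832 ≈ 0.0258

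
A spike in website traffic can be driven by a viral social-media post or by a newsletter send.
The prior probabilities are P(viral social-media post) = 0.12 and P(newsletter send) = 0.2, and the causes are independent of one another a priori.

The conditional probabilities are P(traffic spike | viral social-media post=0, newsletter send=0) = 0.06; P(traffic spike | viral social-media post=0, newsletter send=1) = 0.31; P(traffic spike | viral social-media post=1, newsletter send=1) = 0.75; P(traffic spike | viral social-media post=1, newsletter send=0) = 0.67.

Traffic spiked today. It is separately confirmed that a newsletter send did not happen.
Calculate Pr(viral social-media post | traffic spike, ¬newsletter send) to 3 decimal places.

P(traffic spike | ¬newsletter send) = 0.06·0.88 + 0.67·0.12 = 0.052800 + 0.080400 = 0.133200
Restricting to configurations with viral social-media post present: 0.67·0.12 = 0.080400.
Hence the posterior is 0.080400/0.133200 ≈ 0.604.

Pr(viral social-media post | traffic spike, ¬newsletter send) ≈ 0.604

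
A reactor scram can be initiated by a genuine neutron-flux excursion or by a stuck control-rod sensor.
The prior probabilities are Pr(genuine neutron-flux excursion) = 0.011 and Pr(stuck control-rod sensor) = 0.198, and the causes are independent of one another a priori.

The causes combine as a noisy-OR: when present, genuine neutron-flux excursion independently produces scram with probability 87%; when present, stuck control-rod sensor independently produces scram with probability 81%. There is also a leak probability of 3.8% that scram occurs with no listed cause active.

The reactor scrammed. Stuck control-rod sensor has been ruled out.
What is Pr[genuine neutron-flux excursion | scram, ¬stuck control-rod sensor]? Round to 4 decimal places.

Pr[genuine neutron-flux excursion | scram, ¬stuck control-rod sensor] ≈ 0.2039

Under noisy-OR, P(scram | causes) = 1 − (1−0.038)·∏(1−qᵢ) over the active causes.
By total probability over both values of genuine neutron-flux excursion:
  P(scram | ¬stuck control-rod sensor) = 0.038×0.989 + 0.87494×0.011
        = 0.037582 + 0.009624 = 0.047206
The terms with genuine neutron-flux excursion present sum to 0.009624, so
  P(genuine neutron-flux excursion | scram, ¬stuck control-rod sensor) = 0.009624 / 0.047206 ≈ 0.2039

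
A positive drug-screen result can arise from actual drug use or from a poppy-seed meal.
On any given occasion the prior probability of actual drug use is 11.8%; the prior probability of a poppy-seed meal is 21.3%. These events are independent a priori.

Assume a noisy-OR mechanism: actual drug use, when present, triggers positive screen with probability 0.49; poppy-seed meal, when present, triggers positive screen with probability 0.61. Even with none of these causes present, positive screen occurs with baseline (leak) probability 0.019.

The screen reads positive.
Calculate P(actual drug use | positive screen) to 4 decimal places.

Under noisy-OR, P(positive screen | causes) = 1 − (1−0.019)·∏(1−qᵢ) over the active causes.
Sum P(positive screen|·) weighted by the priors over the 4 (actual drug use, poppy-seed meal) configurations:
  P(positive screen) = 0.019×0.882×0.787 + 0.61741×0.882×0.213 + 0.49969×0.118×0.787 + 0.804879×0.118×0.213
        = 0.013189 + 0.115990 + 0.046404 + 0.020230 = 0.195813
The terms with actual drug use present sum to 0.066634, so
  P(actual drug use | positive screen) = 0.066634 / 0.195813 ≈ 0.3403

P(actual drug use | positive screen) ≈ 0.3403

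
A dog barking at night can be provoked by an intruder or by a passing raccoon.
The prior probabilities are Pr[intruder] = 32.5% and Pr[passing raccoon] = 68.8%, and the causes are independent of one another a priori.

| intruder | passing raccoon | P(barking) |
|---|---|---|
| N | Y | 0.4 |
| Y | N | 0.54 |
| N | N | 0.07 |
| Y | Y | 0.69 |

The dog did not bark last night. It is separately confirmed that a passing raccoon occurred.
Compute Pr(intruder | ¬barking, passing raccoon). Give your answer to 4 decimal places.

Numerator (weight on configurations with intruder): 0.31×0.325 = 0.100750
Normalizer over all consistent configurations: 0.6×0.675 + 0.31×0.325 = 0.505750
Posterior = 0.100750 / 0.505750 ≈ 0.1992

Pr(intruder | ¬barking, passing raccoon) ≈ 0.1992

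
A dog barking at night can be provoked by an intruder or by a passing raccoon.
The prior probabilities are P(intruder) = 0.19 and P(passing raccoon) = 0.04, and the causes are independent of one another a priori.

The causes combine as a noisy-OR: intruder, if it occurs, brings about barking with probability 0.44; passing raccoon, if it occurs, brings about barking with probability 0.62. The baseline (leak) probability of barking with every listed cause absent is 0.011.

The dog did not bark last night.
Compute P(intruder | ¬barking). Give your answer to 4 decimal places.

P(intruder | ¬barking) ≈ 0.1161

Under noisy-OR, P(barking | causes) = 1 − (1−0.011)·∏(1−qᵢ) over the active causes.
For the numerator, keep only intruder=true terms: 0.101020 + 0.001599 = 0.102619
Normalizer over all consistent configurations: 0.989·0.81·0.96 + 0.37582·0.81·0.04 + 0.55384·0.19·0.96 + 0.210459·0.19·0.04 = 0.883842
Posterior = 0.102619 / 0.883842 ≈ 0.1161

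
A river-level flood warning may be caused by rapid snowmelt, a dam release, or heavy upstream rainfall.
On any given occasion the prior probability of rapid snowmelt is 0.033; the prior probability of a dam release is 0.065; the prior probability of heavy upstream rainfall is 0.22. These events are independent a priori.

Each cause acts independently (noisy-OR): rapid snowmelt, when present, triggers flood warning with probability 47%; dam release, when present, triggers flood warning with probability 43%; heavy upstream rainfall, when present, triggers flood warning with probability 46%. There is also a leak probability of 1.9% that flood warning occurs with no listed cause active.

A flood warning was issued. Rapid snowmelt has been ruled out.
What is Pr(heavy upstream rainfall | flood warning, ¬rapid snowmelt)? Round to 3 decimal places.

Under noisy-OR, P(flood warning | causes) = 1 − (1−0.019)·∏(1−qᵢ) over the active causes.
Enumerate the 4 (dam release, heavy upstream rainfall) configurations and weight by the priors:
  P(flood warning | ¬rapid snowmelt) = 0.019*0.935*0.78 + 0.47026*0.935*0.22 + 0.44083*0.065*0.78 + 0.698048*0.065*0.22
        = 0.013857 + 0.096732 + 0.022350 + 0.009982 = 0.142921
The terms with heavy upstream rainfall present sum to 0.106714, so
  P(heavy upstream rainfall | flood warning, ¬rapid snowmelt) = 0.106714 / 0.142921 ≈ 0.747

Pr(heavy upstream rainfall | flood warning, ¬rapid snowmelt) ≈ 0.747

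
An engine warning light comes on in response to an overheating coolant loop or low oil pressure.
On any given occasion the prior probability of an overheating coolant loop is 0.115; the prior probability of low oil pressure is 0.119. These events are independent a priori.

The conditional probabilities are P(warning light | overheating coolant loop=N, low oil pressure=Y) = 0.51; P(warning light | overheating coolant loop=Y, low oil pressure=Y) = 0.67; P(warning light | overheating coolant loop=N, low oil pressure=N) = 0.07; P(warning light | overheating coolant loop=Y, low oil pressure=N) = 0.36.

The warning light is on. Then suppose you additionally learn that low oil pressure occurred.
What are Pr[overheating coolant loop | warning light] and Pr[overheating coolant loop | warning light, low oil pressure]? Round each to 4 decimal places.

Pr[overheating coolant loop | warning light] ≈ 0.2965; Pr[overheating coolant loop | warning light, low oil pressure] ≈ 0.1458

By total probability over the 4 (overheating coolant loop, low oil pressure) configurations:
  P(warning light) = 0.07×0.885×0.881 + 0.51×0.885×0.119 + 0.36×0.115×0.881 + 0.67×0.115×0.119
        = 0.054578 + 0.053711 + 0.036473 + 0.009169 = 0.153931
Keeping only the overheating coolant loop-present terms gives 0.045642, so
  P(overheating coolant loop | warning light) = 0.045642 / 0.153931 ≈ 0.2965

Now condition on the additional information:
Numerator (weight on configurations with overheating coolant loop): 0.67×0.115 = 0.077050
Normalizer over all consistent configurations: 0.51×0.885 + 0.67×0.115 = 0.528400
Posterior = 0.077050 / 0.528400 ≈ 0.1458
This is intercausal reasoning (explaining away): once low oil pressure accounts for the warning light, overheating coolant loop becomes less likely.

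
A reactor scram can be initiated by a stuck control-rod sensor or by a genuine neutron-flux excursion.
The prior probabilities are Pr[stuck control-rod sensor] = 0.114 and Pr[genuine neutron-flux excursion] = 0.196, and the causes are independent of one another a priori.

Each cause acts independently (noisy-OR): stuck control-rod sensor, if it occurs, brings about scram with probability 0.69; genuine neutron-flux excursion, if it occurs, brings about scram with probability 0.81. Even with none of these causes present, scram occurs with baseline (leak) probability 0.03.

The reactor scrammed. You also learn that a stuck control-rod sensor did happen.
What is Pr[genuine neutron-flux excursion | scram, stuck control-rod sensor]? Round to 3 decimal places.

Under noisy-OR, P(scram | causes) = 1 − (1−0.03)·∏(1−qᵢ) over the active causes.
For the numerator, keep only genuine neutron-flux excursion=true terms: 0.942867×0.196 = 0.184802
The normalizing constant is 0.6993×0.804 + 0.942867×0.196 = 0.747039
P(genuine neutron-flux excursion | scram, stuck control-rod sensor) = 0.184802/0.747039 ≈ 0.247

Pr[genuine neutron-flux excursion | scram, stuck control-rod sensor] ≈ 0.247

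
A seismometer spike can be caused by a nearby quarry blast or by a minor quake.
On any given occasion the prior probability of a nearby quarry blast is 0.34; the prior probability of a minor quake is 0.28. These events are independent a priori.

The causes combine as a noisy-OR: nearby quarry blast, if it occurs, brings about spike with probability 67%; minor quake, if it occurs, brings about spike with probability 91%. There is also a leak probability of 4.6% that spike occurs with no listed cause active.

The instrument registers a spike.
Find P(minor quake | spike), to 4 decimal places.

Under noisy-OR, P(spike | causes) = 1 − (1−0.046)·∏(1−qᵢ) over the active causes.
P(spike) = 0.046*0.66*0.72 + 0.91414*0.66*0.28 + 0.68518*0.34*0.72 + 0.971666*0.34*0.28 = 0.021859 + 0.168933 + 0.167732 + 0.092503 = 0.451027
Of this, 0.261436 comes from 0.168933 + 0.092503 (the minor quake=true cases).
Hence the posterior is 0.261436/0.451027 ≈ 0.5796.

P(minor quake | spike) ≈ 0.5796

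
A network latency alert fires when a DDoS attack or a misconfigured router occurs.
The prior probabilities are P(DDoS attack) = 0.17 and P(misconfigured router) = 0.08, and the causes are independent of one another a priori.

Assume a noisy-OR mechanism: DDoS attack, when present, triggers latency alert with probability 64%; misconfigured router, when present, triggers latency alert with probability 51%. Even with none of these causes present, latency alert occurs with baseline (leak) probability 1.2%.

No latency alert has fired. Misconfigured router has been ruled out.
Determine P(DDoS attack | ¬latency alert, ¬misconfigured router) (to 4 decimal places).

Under noisy-OR, P(latency alert | causes) = 1 − (1−0.012)·∏(1−qᵢ) over the active causes.
For the numerator, keep only DDoS attack=true terms: 0.35568*0.17 = 0.060466
The normalizing constant is 0.988*0.83 + 0.35568*0.17 = 0.880506
P(DDoS attack | ¬latency alert, ¬misconfigured router) = 0.060466/0.880506 ≈ 0.0687

P(DDoS attack | ¬latency alert, ¬misconfigured router) ≈ 0.0687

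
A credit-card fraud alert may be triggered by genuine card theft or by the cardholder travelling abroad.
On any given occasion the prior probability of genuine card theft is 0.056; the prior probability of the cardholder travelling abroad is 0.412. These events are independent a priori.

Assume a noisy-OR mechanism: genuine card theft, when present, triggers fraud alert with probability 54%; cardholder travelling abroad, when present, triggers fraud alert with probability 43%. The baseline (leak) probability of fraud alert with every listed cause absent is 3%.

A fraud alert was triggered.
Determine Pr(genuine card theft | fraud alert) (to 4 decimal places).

Pr(genuine card theft | fraud alert) ≈ 0.1568

Under noisy-OR, P(fraud alert | causes) = 1 − (1−0.03)·∏(1−qᵢ) over the active causes.
P(fraud alert) = 0.03×0.944×0.588 + 0.4471×0.944×0.412 + 0.5538×0.056×0.588 + 0.745666×0.056×0.412 = 0.016652 + 0.173890 + 0.018236 + 0.017204 = 0.225982
Restricting to configurations with genuine card theft present: 0.018236 + 0.017204 = 0.035440.
Hence the posterior is 0.035440/0.225982 ≈ 0.1568.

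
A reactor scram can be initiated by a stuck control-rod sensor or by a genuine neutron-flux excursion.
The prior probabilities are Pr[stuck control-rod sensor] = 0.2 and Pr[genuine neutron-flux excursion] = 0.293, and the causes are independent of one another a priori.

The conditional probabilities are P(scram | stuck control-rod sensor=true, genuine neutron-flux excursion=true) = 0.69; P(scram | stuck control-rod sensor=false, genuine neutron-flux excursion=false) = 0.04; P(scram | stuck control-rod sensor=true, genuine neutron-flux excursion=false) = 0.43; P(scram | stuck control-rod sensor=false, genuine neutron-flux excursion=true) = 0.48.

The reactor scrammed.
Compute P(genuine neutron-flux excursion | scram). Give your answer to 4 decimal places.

P(scram) = 0.04×0.8×0.707 + 0.48×0.8×0.293 + 0.43×0.2×0.707 + 0.69×0.2×0.293 = 0.022624 + 0.112512 + 0.060802 + 0.040434 = 0.236372
Restricting to configurations with genuine neutron-flux excursion present: 0.112512 + 0.040434 = 0.152946.
So P(genuine neutron-flux excursion | scram) = 0.152946/0.236372 ≈ 0.6471.

P(genuine neutron-flux excursion | scram) ≈ 0.6471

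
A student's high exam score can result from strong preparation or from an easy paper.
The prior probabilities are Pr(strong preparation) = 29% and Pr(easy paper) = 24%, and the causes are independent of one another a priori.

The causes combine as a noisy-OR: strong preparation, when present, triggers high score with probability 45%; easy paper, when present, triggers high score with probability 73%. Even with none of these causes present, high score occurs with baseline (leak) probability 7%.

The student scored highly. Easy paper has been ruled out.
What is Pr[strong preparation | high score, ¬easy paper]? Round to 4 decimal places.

Pr[strong preparation | high score, ¬easy paper] ≈ 0.7403

Under noisy-OR, P(high score | causes) = 1 − (1−0.07)·∏(1−qᵢ) over the active causes.
By total probability over both values of strong preparation:
  P(high score | ¬easy paper) = 0.07×0.71 + 0.4885×0.29
        = 0.049700 + 0.141665 = 0.191365
Configurations with strong preparation contribute 0.141665, so
  P(strong preparation | high score, ¬easy paper) = 0.141665 / 0.191365 ≈ 0.7403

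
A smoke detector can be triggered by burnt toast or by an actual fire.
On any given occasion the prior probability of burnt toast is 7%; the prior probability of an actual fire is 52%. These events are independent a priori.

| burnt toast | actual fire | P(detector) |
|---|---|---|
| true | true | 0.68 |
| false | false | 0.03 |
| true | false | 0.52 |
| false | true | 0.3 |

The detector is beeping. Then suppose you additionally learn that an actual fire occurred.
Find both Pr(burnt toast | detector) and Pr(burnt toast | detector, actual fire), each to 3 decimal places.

Pr(burnt toast | detector) ≈ 0.210; Pr(burnt toast | detector, actual fire) ≈ 0.146

P(detector) = 0.03*0.93*0.48 + 0.3*0.93*0.52 + 0.52*0.07*0.48 + 0.68*0.07*0.52 = 0.013392 + 0.145080 + 0.017472 + 0.024752 = 0.200696
Restricting to configurations with burnt toast present: 0.017472 + 0.024752 = 0.042224.
Hence the posterior is 0.042224/0.200696 ≈ 0.210.

With the extra evidence:
Sum P(detector|·) weighted by the priors over both values of burnt toast:
  P(detector | actual fire) = 0.3*0.93 + 0.68*0.07
        = 0.279000 + 0.047600 = 0.326600
Configurations with burnt toast contribute 0.047600, so
  P(burnt toast | detector, actual fire) = 0.047600 / 0.326600 ≈ 0.146
Conditioning on actual fire lowers the posterior on burnt toast: the classic explaining-away effect in a common-effect structure.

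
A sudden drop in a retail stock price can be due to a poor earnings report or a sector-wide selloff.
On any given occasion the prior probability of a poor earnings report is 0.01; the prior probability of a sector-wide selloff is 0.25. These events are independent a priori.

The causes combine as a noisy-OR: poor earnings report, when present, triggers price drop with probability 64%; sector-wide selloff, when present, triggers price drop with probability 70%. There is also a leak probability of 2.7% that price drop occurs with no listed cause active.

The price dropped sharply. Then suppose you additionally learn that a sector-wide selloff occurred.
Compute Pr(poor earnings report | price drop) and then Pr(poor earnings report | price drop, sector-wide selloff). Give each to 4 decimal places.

Pr(poor earnings report | price drop) ≈ 0.0351; Pr(poor earnings report | price drop, sector-wide selloff) ≈ 0.0126

Under noisy-OR, P(price drop | causes) = 1 − (1−0.027)·∏(1−qᵢ) over the active causes.
P(price drop) = 0.027×0.99×0.75 + 0.7081×0.99×0.25 + 0.64972×0.01×0.75 + 0.894916×0.01×0.25 = 0.020047 + 0.175255 + 0.004873 + 0.002237 = 0.202412
Of this, 0.007110 comes from 0.004873 + 0.002237 (the poor earnings report=true cases).
P(poor earnings report | price drop) = 0.007110 / 0.202412 ≈ 0.0351

Now condition on the additional information:
Weight on poor earnings report=true, given the evidence: 0.894916·0.01 = 0.008949
The normalizing constant is 0.7081·0.99 + 0.894916·0.01 = 0.709968
P(poor earnings report | price drop, sector-wide selloff) = 0.008949/0.709968 ≈ 0.0126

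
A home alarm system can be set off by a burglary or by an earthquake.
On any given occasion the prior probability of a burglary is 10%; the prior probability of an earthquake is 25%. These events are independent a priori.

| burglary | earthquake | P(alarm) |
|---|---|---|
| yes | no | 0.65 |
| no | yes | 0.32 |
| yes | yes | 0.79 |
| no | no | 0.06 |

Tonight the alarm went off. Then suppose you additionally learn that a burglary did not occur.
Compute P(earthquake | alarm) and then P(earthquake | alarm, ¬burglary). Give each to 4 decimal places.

P(earthquake | alarm) ≈ 0.5069; P(earthquake | alarm, ¬burglary) ≈ 0.6400

P(alarm) = 0.06×0.9×0.75 + 0.32×0.9×0.25 + 0.65×0.1×0.75 + 0.79×0.1×0.25 = 0.040500 + 0.072000 + 0.048750 + 0.019750 = 0.181000
Restricting to configurations with earthquake present: 0.072000 + 0.019750 = 0.091750.
Hence the posterior is 0.091750/0.181000 ≈ 0.5069.

Now also conditioning on burglary≠true:
Sum P(alarm|·) weighted by the priors over both values of earthquake:
  P(alarm | ¬burglary) = 0.06*0.75 + 0.32*0.25
        = 0.045000 + 0.080000 = 0.125000
Configurations with earthquake contribute 0.080000, so
  P(earthquake | alarm, ¬burglary) = 0.080000 / 0.125000 ≈ 0.6400
Ruling out burglary raises the posterior on earthquake — the flip side of explaining away.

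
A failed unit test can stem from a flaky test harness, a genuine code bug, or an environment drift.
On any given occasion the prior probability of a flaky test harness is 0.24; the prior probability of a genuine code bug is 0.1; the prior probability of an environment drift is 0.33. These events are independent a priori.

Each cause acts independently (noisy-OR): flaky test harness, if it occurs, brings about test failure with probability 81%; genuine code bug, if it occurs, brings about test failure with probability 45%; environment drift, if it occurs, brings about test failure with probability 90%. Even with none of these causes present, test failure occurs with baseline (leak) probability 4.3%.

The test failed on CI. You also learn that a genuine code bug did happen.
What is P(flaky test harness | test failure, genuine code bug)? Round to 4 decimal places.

Under noisy-OR, P(test failure | causes) = 1 − (1−0.043)·∏(1−qᵢ) over the active causes.
Weight on flaky test harness=true, given the evidence: 0.144719 + 0.078408 = 0.223127
Normalizer over all consistent configurations: 0.47365*0.76*0.67 + 0.947365*0.76*0.33 + 0.899994*0.24*0.67 + 0.989999*0.24*0.33 = 0.701909
P(flaky test harness | test failure, genuine code bug) = 0.223127/0.701909 ≈ 0.3179

P(flaky test harness | test failure, genuine code bug) ≈ 0.3179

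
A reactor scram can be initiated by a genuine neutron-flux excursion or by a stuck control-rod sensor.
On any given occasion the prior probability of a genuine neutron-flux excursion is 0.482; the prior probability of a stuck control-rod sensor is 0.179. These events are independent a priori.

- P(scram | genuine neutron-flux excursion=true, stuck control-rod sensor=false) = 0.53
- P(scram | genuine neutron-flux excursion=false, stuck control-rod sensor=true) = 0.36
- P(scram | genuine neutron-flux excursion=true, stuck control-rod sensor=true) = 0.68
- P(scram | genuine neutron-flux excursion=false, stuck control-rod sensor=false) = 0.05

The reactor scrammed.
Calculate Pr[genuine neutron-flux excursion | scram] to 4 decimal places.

For the numerator, keep only genuine neutron-flux excursion=true terms: 0.209733 + 0.058669 = 0.268402
Denominator P(scram): 0.05×0.518×0.821 + 0.36×0.518×0.179 + 0.53×0.482×0.821 + 0.68×0.482×0.179 = 0.323046
Posterior = 0.268402 / 0.323046 ≈ 0.8308

Pr[genuine neutron-flux excursion | scram] ≈ 0.8308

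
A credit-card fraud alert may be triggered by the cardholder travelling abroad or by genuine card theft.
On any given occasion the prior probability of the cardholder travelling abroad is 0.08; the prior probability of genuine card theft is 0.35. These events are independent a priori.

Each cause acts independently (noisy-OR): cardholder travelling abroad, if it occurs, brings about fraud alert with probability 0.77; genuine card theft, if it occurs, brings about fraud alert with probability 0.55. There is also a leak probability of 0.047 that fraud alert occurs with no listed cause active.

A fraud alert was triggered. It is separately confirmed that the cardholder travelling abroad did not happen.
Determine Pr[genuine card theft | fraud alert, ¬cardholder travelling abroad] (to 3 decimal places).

Under noisy-OR, P(fraud alert | causes) = 1 − (1−0.047)·∏(1−qᵢ) over the active causes.
For the numerator, keep only genuine card theft=true terms: 0.57115*0.35 = 0.199903
Denominator P(fraud alert | ¬cardholder travelling abroad): 0.047*0.65 + 0.57115*0.35 = 0.230453
Posterior = 0.199903 / 0.230453 ≈ 0.867

Pr[genuine card theft | fraud alert, ¬cardholder travelling abroad] ≈ 0.867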